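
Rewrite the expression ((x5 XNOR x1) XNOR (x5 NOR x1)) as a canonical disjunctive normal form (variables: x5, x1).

(NOT x5 AND NOT x1) OR (NOT x5 AND x1) OR (x5 AND NOT x1)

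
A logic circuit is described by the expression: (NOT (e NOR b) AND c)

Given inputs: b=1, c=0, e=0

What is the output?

Substituting: (NOT (0 NOR 1) AND 0)
= 0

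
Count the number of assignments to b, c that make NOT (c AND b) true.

Satisfying assignments: (0,0), (0,1), (1,0)
Count: 3 out of 4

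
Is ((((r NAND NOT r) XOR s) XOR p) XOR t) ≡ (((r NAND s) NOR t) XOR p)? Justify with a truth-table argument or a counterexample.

No. Counterexample: with s=0, p=0, t=0, r=0, Expression 1 = 1 but Expression 2 = 0.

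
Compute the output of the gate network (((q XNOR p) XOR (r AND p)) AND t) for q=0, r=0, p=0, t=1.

Substituting: (((0 XNOR 0) XOR (0 AND 0)) AND 1)
= 1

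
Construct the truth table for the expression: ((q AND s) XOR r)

q | r | s | Output
------------------
0 | 0 | 0 | 0
0 | 0 | 1 | 0
0 | 1 | 0 | 1
0 | 1 | 1 | 1
1 | 0 | 0 | 0
1 | 0 | 1 | 1
1 | 1 | 0 | 1
1 | 1 | 1 | 0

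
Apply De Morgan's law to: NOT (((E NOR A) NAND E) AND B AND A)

NOT ((E NOR A) NAND E) OR NOT B OR NOT A
De Morgan's: NOT(AND of terms) = OR of negations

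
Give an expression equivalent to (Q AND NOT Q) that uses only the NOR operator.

((Q NOR Q) NOR ((Q NOR Q) NOR (Q NOR Q)))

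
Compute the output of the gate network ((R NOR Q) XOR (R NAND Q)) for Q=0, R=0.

Substituting: ((0 NOR 0) XOR (0 NAND 0))
= 0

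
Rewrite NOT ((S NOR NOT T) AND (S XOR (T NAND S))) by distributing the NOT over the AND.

NOT (S NOR NOT T) OR NOT (S XOR (T NAND S))
De Morgan's: NOT(AND of terms) = OR of negations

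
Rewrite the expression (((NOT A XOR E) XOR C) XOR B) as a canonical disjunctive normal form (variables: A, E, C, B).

(NOT A AND NOT E AND NOT C AND NOT B) OR (NOT A AND NOT E AND C AND B) OR (NOT A AND E AND NOT C AND B) OR (NOT A AND E AND C AND NOT B) OR (A AND NOT E AND NOT C AND B) OR (A AND NOT E AND C AND NOT B) OR (A AND E AND NOT C AND NOT B) OR (A AND E AND C AND B)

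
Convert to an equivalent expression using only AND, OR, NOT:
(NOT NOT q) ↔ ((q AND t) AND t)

((NOT NOT q) AND ((q AND t) AND t)) OR (NOT q AND NOT ((q AND t) AND t))
(Biconditional = both true or both false)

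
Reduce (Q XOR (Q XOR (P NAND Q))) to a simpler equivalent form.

By XOR self-cancellation ((E XOR v) XOR v = E):
= (P NAND Q)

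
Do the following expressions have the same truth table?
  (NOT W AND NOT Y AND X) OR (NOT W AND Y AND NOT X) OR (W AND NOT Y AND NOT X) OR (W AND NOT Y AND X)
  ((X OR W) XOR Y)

Yes, they are equivalent — the two output columns agree on all 8 assignments:
W | Y | X | Expression 1 | Expression 2
---------------------------------------
0 | 0 | 0 | 0 | 0
0 | 0 | 1 | 1 | 1
0 | 1 | 0 | 1 | 1
0 | 1 | 1 | 0 | 0
1 | 0 | 0 | 1 | 1
1 | 0 | 1 | 1 | 1
1 | 1 | 0 | 0 | 0
1 | 1 | 1 | 0 | 0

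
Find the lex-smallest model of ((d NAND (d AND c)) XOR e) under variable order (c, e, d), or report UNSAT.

c=0, e=0, d=0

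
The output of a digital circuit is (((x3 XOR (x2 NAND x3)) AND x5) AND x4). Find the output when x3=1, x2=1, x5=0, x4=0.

Substituting: (((1 XOR (1 NAND 1)) AND 0) AND 0)
= 0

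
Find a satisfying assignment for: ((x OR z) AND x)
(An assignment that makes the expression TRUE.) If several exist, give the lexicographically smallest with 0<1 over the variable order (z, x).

z=0, x=1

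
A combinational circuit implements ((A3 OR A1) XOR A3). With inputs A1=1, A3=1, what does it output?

Substituting: ((1 OR 1) XOR 1)
= 0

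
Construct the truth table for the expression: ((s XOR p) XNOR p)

s | p | Output
--------------
0 | 0 | 1
0 | 1 | 1
1 | 0 | 0
1 | 1 | 0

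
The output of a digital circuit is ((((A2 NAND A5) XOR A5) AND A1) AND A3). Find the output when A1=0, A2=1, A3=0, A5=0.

Substituting: ((((1 NAND 0) XOR 0) AND 0) AND 0)
= 0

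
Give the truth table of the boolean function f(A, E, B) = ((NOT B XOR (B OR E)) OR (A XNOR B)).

A | E | B | Output
------------------
0 | 0 | 0 | 1
0 | 0 | 1 | 1
0 | 1 | 0 | 1
0 | 1 | 1 | 1
1 | 0 | 0 | 1
1 | 0 | 1 | 1
1 | 1 | 0 | 0
1 | 1 | 1 | 1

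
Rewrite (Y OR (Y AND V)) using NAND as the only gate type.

((Y NAND Y) NAND (((Y NAND V) NAND (Y NAND V)) NAND ((Y NAND V) NAND (Y NAND V))))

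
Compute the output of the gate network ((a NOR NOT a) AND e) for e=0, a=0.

Substituting: ((0 NOR NOT 0) AND 0)
= 0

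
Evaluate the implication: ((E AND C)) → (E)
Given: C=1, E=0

Antecedent ((E AND C)) = 0; consequent (E) = 0.
0 → 0 = 1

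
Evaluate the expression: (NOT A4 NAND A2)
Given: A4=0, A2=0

Substituting: (NOT 0 NAND 0)
= 1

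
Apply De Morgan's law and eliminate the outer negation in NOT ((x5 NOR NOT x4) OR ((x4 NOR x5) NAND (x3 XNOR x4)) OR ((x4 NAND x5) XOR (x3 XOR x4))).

NOT (x5 NOR NOT x4) AND NOT ((x4 NOR x5) NAND (x3 XNOR x4)) AND NOT ((x4 NAND x5) XOR (x3 XOR x4))
De Morgan's: NOT(OR of terms) = AND of negations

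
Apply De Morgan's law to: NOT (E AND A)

NOT E OR NOT A
De Morgan's: NOT(AND of terms) = OR of negations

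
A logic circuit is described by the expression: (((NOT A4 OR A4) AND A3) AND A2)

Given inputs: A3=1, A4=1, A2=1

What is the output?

Substituting: (((NOT 1 OR 1) AND 1) AND 1)
= 1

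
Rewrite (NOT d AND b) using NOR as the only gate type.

(((d NOR d) NOR (d NOR d)) NOR (b NOR b))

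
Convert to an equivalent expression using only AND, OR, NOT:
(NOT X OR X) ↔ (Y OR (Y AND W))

((NOT X OR X) AND (Y OR (Y AND W))) OR (NOT (NOT X OR X) AND NOT (Y OR (Y AND W)))
(Biconditional = both true or both false)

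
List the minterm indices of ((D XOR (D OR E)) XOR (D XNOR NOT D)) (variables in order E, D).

Σm(2) = (E AND NOT D)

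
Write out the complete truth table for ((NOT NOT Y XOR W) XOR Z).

Y | W | Z | Output
------------------
0 | 0 | 0 | 0
0 | 0 | 1 | 1
0 | 1 | 0 | 1
0 | 1 | 1 | 0
1 | 0 | 0 | 1
1 | 0 | 1 | 0
1 | 1 | 0 | 0
1 | 1 | 1 | 1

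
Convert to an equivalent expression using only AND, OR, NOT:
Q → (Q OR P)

NOT Q OR (Q OR P)
(Implication elimination: A → B = NOT A OR B)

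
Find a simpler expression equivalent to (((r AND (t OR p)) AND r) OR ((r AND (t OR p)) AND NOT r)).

By distribution ((E AND v) OR (E AND NOT v) = E):
= (r AND (t OR p))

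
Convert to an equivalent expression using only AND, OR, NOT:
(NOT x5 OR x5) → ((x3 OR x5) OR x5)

NOT (NOT x5 OR x5) OR ((x3 OR x5) OR x5)
(Implication elimination: A → B = NOT A OR B)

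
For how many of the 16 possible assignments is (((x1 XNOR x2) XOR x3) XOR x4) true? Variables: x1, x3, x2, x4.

Satisfying assignments: (0,0,0,0), (0,0,1,1), (0,1,0,1), (0,1,1,0), (1,0,0,1), (1,0,1,0), (1,1,0,0), (1,1,1,1)
Count: 8 out of 16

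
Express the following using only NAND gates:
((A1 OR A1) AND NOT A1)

((((A1 NAND A1) NAND (A1 NAND A1)) NAND (A1 NAND A1)) NAND (((A1 NAND A1) NAND (A1 NAND A1)) NAND (A1 NAND A1)))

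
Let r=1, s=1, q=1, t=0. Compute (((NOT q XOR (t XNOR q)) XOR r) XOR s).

Substituting: (((NOT 1 XOR (0 XNOR 1)) XOR 1) XOR 1)
= 0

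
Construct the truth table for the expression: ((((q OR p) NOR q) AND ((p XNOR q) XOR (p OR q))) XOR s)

p | q | s | Output
------------------
0 | 0 | 0 | 1
0 | 0 | 1 | 0
0 | 1 | 0 | 0
0 | 1 | 1 | 1
1 | 0 | 0 | 0
1 | 0 | 1 | 1
1 | 1 | 0 | 0
1 | 1 | 1 | 1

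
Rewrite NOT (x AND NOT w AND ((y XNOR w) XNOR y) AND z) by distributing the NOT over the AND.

NOT x OR w OR NOT ((y XNOR w) XNOR y) OR NOT z
De Morgan's: NOT(AND of terms) = OR of negations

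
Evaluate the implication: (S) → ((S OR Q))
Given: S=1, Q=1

Antecedent (S) = 1; consequent ((S OR Q)) = 1.
1 → 1 = 1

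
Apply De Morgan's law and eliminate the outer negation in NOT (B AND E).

NOT B OR NOT E
De Morgan's: NOT(AND of terms) = OR of negations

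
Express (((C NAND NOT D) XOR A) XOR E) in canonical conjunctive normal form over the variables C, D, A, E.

(C OR D OR A OR NOT E) AND (C OR D OR NOT A OR E) AND (C OR NOT D OR A OR NOT E) AND (C OR NOT D OR NOT A OR E) AND (NOT C OR D OR A OR E) AND (NOT C OR D OR NOT A OR NOT E) AND (NOT C OR NOT D OR A OR NOT E) AND (NOT C OR NOT D OR NOT A OR E)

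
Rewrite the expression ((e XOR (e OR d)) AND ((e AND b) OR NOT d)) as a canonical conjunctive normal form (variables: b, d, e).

(b OR d OR e) AND (b OR d OR NOT e) AND (b OR NOT d OR e) AND (b OR NOT d OR NOT e) AND (NOT b OR d OR e) AND (NOT b OR d OR NOT e) AND (NOT b OR NOT d OR e) AND (NOT b OR NOT d OR NOT e)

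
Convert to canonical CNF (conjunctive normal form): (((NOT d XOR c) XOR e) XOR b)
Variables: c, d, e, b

(c OR d OR e OR NOT b) AND (c OR d OR NOT e OR b) AND (c OR NOT d OR e OR b) AND (c OR NOT d OR NOT e OR NOT b) AND (NOT c OR d OR e OR b) AND (NOT c OR d OR NOT e OR NOT b) AND (NOT c OR NOT d OR e OR NOT b) AND (NOT c OR NOT d OR NOT e OR b)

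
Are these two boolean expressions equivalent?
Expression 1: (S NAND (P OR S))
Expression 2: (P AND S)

No. Counterexample: with S=0, P=0, Expression 1 = 1 but Expression 2 = 0.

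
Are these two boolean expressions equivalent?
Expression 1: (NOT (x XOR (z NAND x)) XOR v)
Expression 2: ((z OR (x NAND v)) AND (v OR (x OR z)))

No. Counterexample: with v=0, z=1, x=0, Expression 1 = 0 but Expression 2 = 1.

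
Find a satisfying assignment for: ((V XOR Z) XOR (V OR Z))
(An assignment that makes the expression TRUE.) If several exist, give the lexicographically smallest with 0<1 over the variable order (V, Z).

V=1, Z=1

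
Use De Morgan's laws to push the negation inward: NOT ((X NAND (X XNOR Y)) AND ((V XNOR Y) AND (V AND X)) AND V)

NOT (X NAND (X XNOR Y)) OR NOT ((V XNOR Y) AND (V AND X)) OR NOT V
De Morgan's: NOT(AND of terms) = OR of negations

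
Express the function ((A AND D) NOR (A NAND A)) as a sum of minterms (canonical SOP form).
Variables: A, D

Σm(2) = (A AND NOT D)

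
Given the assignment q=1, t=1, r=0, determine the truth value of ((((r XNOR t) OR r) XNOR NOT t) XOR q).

Substituting: ((((0 XNOR 1) OR 0) XNOR NOT 1) XOR 1)
= 0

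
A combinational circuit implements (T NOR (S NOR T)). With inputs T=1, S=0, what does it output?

Substituting: (1 NOR (0 NOR 1))
= 0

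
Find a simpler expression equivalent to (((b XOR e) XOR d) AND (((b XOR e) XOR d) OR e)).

By absorption (E AND (E OR v) = E):
= ((b XOR e) XOR d)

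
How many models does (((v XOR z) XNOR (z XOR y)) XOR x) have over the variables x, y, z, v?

Satisfying assignments: (0,0,0,0), (0,0,1,0), (0,1,0,1), (0,1,1,1), (1,0,0,1), (1,0,1,1), (1,1,0,0), (1,1,1,0)
Count: 8 out of 16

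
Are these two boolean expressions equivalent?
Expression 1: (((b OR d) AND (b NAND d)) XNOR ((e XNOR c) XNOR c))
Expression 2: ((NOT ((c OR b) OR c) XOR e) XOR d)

No. Counterexample: with b=0, e=0, c=1, d=0, Expression 1 = 1 but Expression 2 = 0.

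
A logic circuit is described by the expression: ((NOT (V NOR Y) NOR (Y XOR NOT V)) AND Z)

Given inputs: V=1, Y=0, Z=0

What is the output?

Substituting: ((NOT (1 NOR 0) NOR (0 XOR NOT 1)) AND 0)
= 0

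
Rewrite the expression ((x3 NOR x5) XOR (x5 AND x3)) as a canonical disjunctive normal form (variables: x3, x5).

(NOT x3 AND NOT x5) OR (x3 AND x5)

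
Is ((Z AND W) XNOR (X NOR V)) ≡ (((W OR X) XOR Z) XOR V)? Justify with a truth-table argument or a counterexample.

No. Counterexample: with Z=0, V=0, X=0, W=1, Expression 1 = 0 but Expression 2 = 1.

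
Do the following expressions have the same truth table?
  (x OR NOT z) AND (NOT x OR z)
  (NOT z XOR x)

Yes, they are equivalent — the two output columns agree on all 4 assignments:
x | z | Expression 1 | Expression 2
-----------------------------------
0 | 0 | 1 | 1
0 | 1 | 0 | 0
1 | 0 | 0 | 0
1 | 1 | 1 | 1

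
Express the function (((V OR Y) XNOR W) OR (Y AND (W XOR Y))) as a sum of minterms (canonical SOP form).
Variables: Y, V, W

Σm(0, 3, 4, 5, 6, 7) = (NOT Y AND NOT V AND NOT W) OR (NOT Y AND V AND W) OR (Y AND NOT V AND NOT W) OR (Y AND NOT V AND W) OR (Y AND V AND NOT W) OR (Y AND V AND W)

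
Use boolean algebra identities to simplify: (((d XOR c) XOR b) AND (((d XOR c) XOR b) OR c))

By absorption (E AND (E OR v) = E):
= ((d XOR c) XOR b)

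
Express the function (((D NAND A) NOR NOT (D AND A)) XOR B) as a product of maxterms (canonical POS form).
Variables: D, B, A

ΠM(0, 1, 4, 7) = (D OR B OR A) AND (D OR B OR NOT A) AND (NOT D OR B OR A) AND (NOT D OR NOT B OR NOT A)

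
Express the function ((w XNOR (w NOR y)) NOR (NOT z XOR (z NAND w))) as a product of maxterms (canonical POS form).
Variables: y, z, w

ΠM(2, 4, 6) = (y OR NOT z OR w) AND (NOT y OR z OR w) AND (NOT y OR NOT z OR w)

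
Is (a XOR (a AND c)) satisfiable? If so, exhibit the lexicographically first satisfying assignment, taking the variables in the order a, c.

a=1, c=0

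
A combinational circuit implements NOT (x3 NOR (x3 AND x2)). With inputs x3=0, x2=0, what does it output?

Substituting: NOT (0 NOR (0 AND 0))
= 0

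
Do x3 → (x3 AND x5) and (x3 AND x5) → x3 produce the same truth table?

No, Converse is not equivalent to original (counterexample: x5=0, x3=1)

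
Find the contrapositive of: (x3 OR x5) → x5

Contrapositive: NOT x5 → NOT (x3 OR x5)
Note: A statement and its contrapositive are logically equivalent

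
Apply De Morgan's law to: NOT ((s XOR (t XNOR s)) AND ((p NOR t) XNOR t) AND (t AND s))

NOT (s XOR (t XNOR s)) OR NOT ((p NOR t) XNOR t) OR NOT (t AND s)
De Morgan's: NOT(AND of terms) = OR of negations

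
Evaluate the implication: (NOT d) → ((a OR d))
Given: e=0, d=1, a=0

Antecedent (NOT d) = 0; consequent ((a OR d)) = 1.
0 → 1 = 1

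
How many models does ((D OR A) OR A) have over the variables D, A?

Satisfying assignments: (0,1), (1,0), (1,1)
Count: 3 out of 4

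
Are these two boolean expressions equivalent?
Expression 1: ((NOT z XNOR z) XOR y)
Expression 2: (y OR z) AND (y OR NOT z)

Yes, they are equivalent — the two output columns agree on all 4 assignments:
y | z | Expression 1 | Expression 2
-----------------------------------
0 | 0 | 0 | 0
0 | 1 | 0 | 0
1 | 0 | 1 | 1
1 | 1 | 1 | 1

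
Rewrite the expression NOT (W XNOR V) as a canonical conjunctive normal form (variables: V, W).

(V OR W) AND (NOT V OR NOT W)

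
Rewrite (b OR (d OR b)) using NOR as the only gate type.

((b NOR ((d NOR b) NOR (d NOR b))) NOR (b NOR ((d NOR b) NOR (d NOR b))))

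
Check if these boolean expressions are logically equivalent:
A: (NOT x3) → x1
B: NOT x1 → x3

Yes, Contrapositive is always equivalent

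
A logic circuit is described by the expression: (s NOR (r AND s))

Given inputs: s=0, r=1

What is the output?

Substituting: (0 NOR (1 AND 0))
= 1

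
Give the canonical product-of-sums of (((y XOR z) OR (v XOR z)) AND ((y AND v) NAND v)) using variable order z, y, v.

ΠM(0, 3, 7) = (z OR y OR v) AND (z OR NOT y OR NOT v) AND (NOT z OR NOT y OR NOT v)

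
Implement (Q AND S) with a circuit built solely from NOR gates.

((Q NOR Q) NOR (S NOR S))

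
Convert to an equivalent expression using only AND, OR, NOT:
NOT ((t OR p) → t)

(t OR p) AND NOT t
(Negated implication: NOT(A → B) = A AND NOT B)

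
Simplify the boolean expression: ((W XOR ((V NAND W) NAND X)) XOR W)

By XOR self-cancellation ((E XOR v) XOR v = E):
= ((V NAND W) NAND X)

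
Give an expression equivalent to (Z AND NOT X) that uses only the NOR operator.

((Z NOR Z) NOR ((X NOR X) NOR (X NOR X)))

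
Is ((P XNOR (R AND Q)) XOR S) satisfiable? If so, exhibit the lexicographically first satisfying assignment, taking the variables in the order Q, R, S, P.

Q=0, R=0, S=0, P=0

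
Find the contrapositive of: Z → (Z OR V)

Contrapositive: NOT (Z OR V) → NOT Z
Note: A statement and its contrapositive are logically equivalent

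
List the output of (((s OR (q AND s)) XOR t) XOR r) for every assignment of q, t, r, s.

q | t | r | s | Output
----------------------
0 | 0 | 0 | 0 | 0
0 | 0 | 0 | 1 | 1
0 | 0 | 1 | 0 | 1
0 | 0 | 1 | 1 | 0
0 | 1 | 0 | 0 | 1
0 | 1 | 0 | 1 | 0
0 | 1 | 1 | 0 | 0
0 | 1 | 1 | 1 | 1
1 | 0 | 0 | 0 | 0
1 | 0 | 0 | 1 | 1
1 | 0 | 1 | 0 | 1
1 | 0 | 1 | 1 | 0
1 | 1 | 0 | 0 | 1
1 | 1 | 0 | 1 | 0
1 | 1 | 1 | 0 | 0
1 | 1 | 1 | 1 | 1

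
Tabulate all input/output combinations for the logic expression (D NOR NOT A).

D | A | Output
--------------
0 | 0 | 0
0 | 1 | 1
1 | 0 | 0
1 | 1 | 0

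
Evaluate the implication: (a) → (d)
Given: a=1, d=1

Antecedent (a) = 1; consequent (d) = 1.
1 → 1 = 1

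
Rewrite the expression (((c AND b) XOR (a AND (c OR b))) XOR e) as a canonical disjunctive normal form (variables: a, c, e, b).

(NOT a AND NOT c AND e AND NOT b) OR (NOT a AND NOT c AND e AND b) OR (NOT a AND c AND NOT e AND b) OR (NOT a AND c AND e AND NOT b) OR (a AND NOT c AND NOT e AND b) OR (a AND NOT c AND e AND NOT b) OR (a AND c AND NOT e AND NOT b) OR (a AND c AND e AND b)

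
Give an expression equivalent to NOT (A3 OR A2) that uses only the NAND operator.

(((A3 NAND A3) NAND (A2 NAND A2)) NAND ((A3 NAND A3) NAND (A2 NAND A2)))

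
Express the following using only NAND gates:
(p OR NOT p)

((p NAND p) NAND ((p NAND p) NAND (p NAND p)))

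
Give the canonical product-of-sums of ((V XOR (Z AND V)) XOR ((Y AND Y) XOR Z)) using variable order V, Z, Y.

ΠM(0, 3, 5, 7) = (V OR Z OR Y) AND (V OR NOT Z OR NOT Y) AND (NOT V OR Z OR NOT Y) AND (NOT V OR NOT Z OR NOT Y)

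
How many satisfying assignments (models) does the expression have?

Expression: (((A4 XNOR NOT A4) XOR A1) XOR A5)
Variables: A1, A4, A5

Satisfying assignments: (0,0,1), (0,1,1), (1,0,0), (1,1,0)
Count: 4 out of 8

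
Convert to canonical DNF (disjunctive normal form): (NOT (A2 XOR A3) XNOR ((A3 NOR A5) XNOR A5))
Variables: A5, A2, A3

(NOT A5 AND A2 AND NOT A3) OR (NOT A5 AND A2 AND A3) OR (A5 AND NOT A2 AND A3) OR (A5 AND A2 AND NOT A3)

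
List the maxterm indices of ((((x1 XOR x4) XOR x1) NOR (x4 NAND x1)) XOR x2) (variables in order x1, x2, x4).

ΠM(0, 1, 4, 5) = (x1 OR x2 OR x4) AND (x1 OR x2 OR NOT x4) AND (NOT x1 OR x2 OR x4) AND (NOT x1 OR x2 OR NOT x4)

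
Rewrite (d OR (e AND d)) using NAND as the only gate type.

((d NAND d) NAND (((e NAND d) NAND (e NAND d)) NAND ((e NAND d) NAND (e NAND d))))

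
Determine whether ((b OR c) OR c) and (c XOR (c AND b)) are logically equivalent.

No. Counterexample: with b=1, c=0, Expression 1 = 1 but Expression 2 = 0.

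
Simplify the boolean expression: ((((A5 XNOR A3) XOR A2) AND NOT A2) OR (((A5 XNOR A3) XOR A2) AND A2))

By distribution ((E AND v) OR (E AND NOT v) = E):
= ((A5 XNOR A3) XOR A2)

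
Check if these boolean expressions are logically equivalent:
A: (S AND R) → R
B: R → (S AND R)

No, Converse is not equivalent to original (counterexample: S=0, R=1)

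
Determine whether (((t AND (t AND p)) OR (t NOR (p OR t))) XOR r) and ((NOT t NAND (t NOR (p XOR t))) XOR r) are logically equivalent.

No. Counterexample: with p=0, r=0, t=0, Expression 1 = 1 but Expression 2 = 0.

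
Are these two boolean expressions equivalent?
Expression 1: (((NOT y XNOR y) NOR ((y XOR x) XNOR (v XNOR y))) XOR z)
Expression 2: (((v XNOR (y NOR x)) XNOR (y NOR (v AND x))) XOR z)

No. Counterexample: with z=0, v=0, x=0, y=0, Expression 1 = 1 but Expression 2 = 0.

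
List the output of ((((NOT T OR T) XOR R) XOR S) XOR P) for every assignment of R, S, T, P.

R | S | T | P | Output
----------------------
0 | 0 | 0 | 0 | 1
0 | 0 | 0 | 1 | 0
0 | 0 | 1 | 0 | 1
0 | 0 | 1 | 1 | 0
0 | 1 | 0 | 0 | 0
0 | 1 | 0 | 1 | 1
0 | 1 | 1 | 0 | 0
0 | 1 | 1 | 1 | 1
1 | 0 | 0 | 0 | 0
1 | 0 | 0 | 1 | 1
1 | 0 | 1 | 0 | 0
1 | 0 | 1 | 1 | 1
1 | 1 | 0 | 0 | 1
1 | 1 | 0 | 1 | 0
1 | 1 | 1 | 0 | 1
1 | 1 | 1 | 1 | 0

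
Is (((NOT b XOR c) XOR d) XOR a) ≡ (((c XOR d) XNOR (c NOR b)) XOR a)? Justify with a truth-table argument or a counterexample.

No. Counterexample: with c=0, d=0, b=0, a=0, Expression 1 = 1 but Expression 2 = 0.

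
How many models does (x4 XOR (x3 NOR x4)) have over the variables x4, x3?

Satisfying assignments: (0,0), (1,0), (1,1)
Count: 3 out of 4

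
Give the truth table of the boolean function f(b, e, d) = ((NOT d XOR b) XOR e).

b | e | d | Output
------------------
0 | 0 | 0 | 1
0 | 0 | 1 | 0
0 | 1 | 0 | 0
0 | 1 | 1 | 1
1 | 0 | 0 | 0
1 | 0 | 1 | 1
1 | 1 | 0 | 1
1 | 1 | 1 | 0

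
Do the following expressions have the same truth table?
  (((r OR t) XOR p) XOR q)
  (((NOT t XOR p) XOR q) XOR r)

No. Counterexample: with p=0, t=0, q=0, r=0, Expression 1 = 0 but Expression 2 = 1.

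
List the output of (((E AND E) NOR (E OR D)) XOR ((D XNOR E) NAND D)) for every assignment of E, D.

E | D | Output
--------------
0 | 0 | 0
0 | 1 | 1
1 | 0 | 1
1 | 1 | 0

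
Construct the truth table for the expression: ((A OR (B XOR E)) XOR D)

A | B | D | E | Output
----------------------
0 | 0 | 0 | 0 | 0
0 | 0 | 0 | 1 | 1
0 | 0 | 1 | 0 | 1
0 | 0 | 1 | 1 | 0
0 | 1 | 0 | 0 | 1
0 | 1 | 0 | 1 | 0
0 | 1 | 1 | 0 | 0
0 | 1 | 1 | 1 | 1
1 | 0 | 0 | 0 | 1
1 | 0 | 0 | 1 | 1
1 | 0 | 1 | 0 | 0
1 | 0 | 1 | 1 | 0
1 | 1 | 0 | 0 | 1
1 | 1 | 0 | 1 | 1
1 | 1 | 1 | 0 | 0
1 | 1 | 1 | 1 | 0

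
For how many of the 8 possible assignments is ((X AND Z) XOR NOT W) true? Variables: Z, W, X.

Satisfying assignments: (0,0,0), (0,0,1), (1,0,0), (1,1,1)
Count: 4 out of 8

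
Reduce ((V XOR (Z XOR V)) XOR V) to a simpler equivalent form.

By XOR self-cancellation ((E XOR v) XOR v = E):
= (Z XOR V)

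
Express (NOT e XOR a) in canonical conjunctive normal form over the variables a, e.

(a OR NOT e) AND (NOT a OR e)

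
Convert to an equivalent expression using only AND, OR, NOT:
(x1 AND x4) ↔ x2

((x1 AND x4) AND x2) OR (NOT (x1 AND x4) AND NOT x2)
(Biconditional = both true or both false)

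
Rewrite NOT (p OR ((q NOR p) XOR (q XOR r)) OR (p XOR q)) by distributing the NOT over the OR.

NOT p AND NOT ((q NOR p) XOR (q XOR r)) AND NOT (p XOR q)
De Morgan's: NOT(OR of terms) = AND of negations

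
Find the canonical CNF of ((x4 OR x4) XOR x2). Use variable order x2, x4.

(x2 OR x4) AND (NOT x2 OR NOT x4)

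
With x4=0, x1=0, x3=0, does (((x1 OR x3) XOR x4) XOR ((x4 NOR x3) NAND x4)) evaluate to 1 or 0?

Substituting: (((0 OR 0) XOR 0) XOR ((0 NOR 0) NAND 0))
= 1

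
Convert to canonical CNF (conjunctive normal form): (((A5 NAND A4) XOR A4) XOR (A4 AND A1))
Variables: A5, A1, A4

(A5 OR A1 OR NOT A4) AND (NOT A5 OR NOT A1 OR NOT A4)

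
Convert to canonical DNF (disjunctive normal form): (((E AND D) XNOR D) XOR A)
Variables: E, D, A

(NOT E AND NOT D AND NOT A) OR (NOT E AND D AND A) OR (E AND NOT D AND NOT A) OR (E AND D AND NOT A)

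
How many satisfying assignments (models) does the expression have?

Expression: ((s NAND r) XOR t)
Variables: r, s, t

Satisfying assignments: (0,0,0), (0,1,0), (1,0,0), (1,1,1)
Count: 4 out of 8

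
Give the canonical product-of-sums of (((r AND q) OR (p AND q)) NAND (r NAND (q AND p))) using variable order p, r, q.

ΠM(3, 5) = (p OR NOT r OR NOT q) AND (NOT p OR r OR NOT q)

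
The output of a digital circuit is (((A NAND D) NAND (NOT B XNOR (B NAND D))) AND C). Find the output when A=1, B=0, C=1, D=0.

Substituting: (((1 NAND 0) NAND (NOT 0 XNOR (0 NAND 0))) AND 1)
= 0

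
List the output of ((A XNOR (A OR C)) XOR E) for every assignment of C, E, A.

C | E | A | Output
------------------
0 | 0 | 0 | 1
0 | 0 | 1 | 1
0 | 1 | 0 | 0
0 | 1 | 1 | 0
1 | 0 | 0 | 0
1 | 0 | 1 | 1
1 | 1 | 0 | 1
1 | 1 | 1 | 0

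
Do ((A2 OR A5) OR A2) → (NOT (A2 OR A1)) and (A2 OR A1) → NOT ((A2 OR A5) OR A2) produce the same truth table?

Yes, Contrapositive is always equivalent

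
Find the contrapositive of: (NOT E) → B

Contrapositive: NOT B → E
Note: A statement and its contrapositive are logically equivalent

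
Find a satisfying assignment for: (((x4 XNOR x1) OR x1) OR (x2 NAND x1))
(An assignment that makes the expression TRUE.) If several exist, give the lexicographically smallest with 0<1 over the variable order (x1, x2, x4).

x1=0, x2=0, x4=0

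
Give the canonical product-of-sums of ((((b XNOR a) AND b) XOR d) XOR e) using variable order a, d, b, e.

ΠM(0, 2, 5, 7, 8, 11, 13, 14) = (a OR d OR b OR e) AND (a OR d OR NOT b OR e) AND (a OR NOT d OR b OR NOT e) AND (a OR NOT d OR NOT b OR NOT e) AND (NOT a OR d OR b OR e) AND (NOT a OR d OR NOT b OR NOT e) AND (NOT a OR NOT d OR b OR NOT e) AND (NOT a OR NOT d OR NOT b OR e)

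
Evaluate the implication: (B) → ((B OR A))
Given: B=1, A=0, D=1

Antecedent (B) = 1; consequent ((B OR A)) = 1.
1 → 1 = 1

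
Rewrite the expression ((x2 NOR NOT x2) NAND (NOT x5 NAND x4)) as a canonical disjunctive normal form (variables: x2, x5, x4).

(NOT x2 AND NOT x5 AND NOT x4) OR (NOT x2 AND NOT x5 AND x4) OR (NOT x2 AND x5 AND NOT x4) OR (NOT x2 AND x5 AND x4) OR (x2 AND NOT x5 AND NOT x4) OR (x2 AND NOT x5 AND x4) OR (x2 AND x5 AND NOT x4) OR (x2 AND x5 AND x4)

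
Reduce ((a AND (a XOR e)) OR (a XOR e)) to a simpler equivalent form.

By absorption (E OR (E AND v) = E):
= (a XOR e)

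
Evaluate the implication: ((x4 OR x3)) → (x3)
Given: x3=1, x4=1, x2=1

Antecedent ((x4 OR x3)) = 1; consequent (x3) = 1.
1 → 1 = 1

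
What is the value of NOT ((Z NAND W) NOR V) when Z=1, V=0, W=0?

Substituting: NOT ((1 NAND 0) NOR 0)
= 1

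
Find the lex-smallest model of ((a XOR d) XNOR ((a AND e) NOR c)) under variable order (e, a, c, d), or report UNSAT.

e=0, a=0, c=0, d=1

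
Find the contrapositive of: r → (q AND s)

Contrapositive: NOT (q AND s) → NOT r
Note: A statement and its contrapositive are logically equivalent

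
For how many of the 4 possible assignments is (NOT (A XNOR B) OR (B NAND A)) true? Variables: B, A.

Satisfying assignments: (0,0), (0,1), (1,0)
Count: 3 out of 4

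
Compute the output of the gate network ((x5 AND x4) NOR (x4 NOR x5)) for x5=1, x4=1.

Substituting: ((1 AND 1) NOR (1 NOR 1))
= 0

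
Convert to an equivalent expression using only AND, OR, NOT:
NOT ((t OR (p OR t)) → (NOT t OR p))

(t OR (p OR t)) AND NOT (NOT t OR p)
(Negated implication: NOT(A → B) = A AND NOT B)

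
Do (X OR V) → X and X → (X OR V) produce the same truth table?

No, Converse is not equivalent to original (counterexample: X=0, Z=0, V=1)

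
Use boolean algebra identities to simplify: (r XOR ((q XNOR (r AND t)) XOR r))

By XOR self-cancellation ((E XOR v) XOR v = E):
= (q XNOR (r AND t))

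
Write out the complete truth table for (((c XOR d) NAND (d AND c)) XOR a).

d | a | c | Output
------------------
0 | 0 | 0 | 1
0 | 0 | 1 | 1
0 | 1 | 0 | 0
0 | 1 | 1 | 0
1 | 0 | 0 | 1
1 | 0 | 1 | 1
1 | 1 | 0 | 0
1 | 1 | 1 | 0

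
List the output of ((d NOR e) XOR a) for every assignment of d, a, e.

d | a | e | Output
------------------
0 | 0 | 0 | 1
0 | 0 | 1 | 0
0 | 1 | 0 | 0
0 | 1 | 1 | 1
1 | 0 | 0 | 0
1 | 0 | 1 | 0
1 | 1 | 0 | 1
1 | 1 | 1 | 1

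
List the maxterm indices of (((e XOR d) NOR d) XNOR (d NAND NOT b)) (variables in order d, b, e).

ΠM(1, 3, 6, 7) = (d OR b OR NOT e) AND (d OR NOT b OR NOT e) AND (NOT d OR NOT b OR e) AND (NOT d OR NOT b OR NOT e)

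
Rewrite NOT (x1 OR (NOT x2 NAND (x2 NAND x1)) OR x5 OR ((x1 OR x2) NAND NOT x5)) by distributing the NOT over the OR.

NOT x1 AND NOT (NOT x2 NAND (x2 NAND x1)) AND NOT x5 AND NOT ((x1 OR x2) NAND NOT x5)
De Morgan's: NOT(OR of terms) = AND of negations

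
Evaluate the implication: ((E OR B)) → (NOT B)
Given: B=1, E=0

Antecedent ((E OR B)) = 1; consequent (NOT B) = 0.
1 → 0 = 0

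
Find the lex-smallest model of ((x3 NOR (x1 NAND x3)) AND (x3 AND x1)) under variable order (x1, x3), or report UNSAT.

UNSATISFIABLE - no assignment makes this expression true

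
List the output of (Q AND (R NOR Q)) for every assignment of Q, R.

Q | R | Output
--------------
0 | 0 | 0
0 | 1 | 0
1 | 0 | 0
1 | 1 | 0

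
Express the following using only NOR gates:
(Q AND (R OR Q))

((Q NOR Q) NOR (((R NOR Q) NOR (R NOR Q)) NOR ((R NOR Q) NOR (R NOR Q))))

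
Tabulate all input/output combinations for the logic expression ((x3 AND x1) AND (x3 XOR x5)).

x5 | x3 | x1 | Output
---------------------
0 | 0 | 0 | 0
0 | 0 | 1 | 0
0 | 1 | 0 | 0
0 | 1 | 1 | 1
1 | 0 | 0 | 0
1 | 0 | 1 | 0
1 | 1 | 0 | 0
1 | 1 | 1 | 0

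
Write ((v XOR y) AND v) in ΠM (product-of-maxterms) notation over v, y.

ΠM(0, 1, 3) = (v OR y) AND (v OR NOT y) AND (NOT v OR NOT y)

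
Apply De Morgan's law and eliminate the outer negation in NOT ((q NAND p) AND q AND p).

NOT (q NAND p) OR NOT q OR NOT p
De Morgan's: NOT(AND of terms) = OR of negations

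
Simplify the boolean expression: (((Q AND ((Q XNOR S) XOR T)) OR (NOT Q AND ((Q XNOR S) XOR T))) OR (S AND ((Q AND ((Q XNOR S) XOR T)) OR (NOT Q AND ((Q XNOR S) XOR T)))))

By absorption (E OR (E AND v) = E) then distribution ((E AND v) OR (E AND NOT v) = E):
= ((Q XNOR S) XOR T)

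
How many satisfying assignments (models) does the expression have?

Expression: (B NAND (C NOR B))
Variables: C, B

Satisfying assignments: (0,0), (0,1), (1,0), (1,1)
Count: 4 out of 4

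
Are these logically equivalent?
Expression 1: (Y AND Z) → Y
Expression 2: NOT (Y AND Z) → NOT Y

No, Inverse is not equivalent to original (counterexample: Z=0, Y=1, V=0)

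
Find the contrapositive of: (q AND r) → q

Contrapositive: NOT q → NOT (q AND r)
Note: A statement and its contrapositive are logically equivalent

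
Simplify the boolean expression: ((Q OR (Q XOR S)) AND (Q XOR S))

By absorption (E AND (E OR v) = E):
= (Q XOR S)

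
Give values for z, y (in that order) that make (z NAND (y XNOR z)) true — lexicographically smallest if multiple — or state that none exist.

z=0, y=0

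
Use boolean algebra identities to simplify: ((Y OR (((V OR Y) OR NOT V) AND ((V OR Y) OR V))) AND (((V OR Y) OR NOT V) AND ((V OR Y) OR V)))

By absorption (E AND (E OR v) = E) then distribution ((E OR v) AND (E OR NOT v) = E):
= (V OR Y)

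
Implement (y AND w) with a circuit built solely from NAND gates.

((y NAND w) NAND (y NAND w))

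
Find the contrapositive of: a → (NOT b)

Contrapositive: b → NOT a
Note: A statement and its contrapositive are logically equivalent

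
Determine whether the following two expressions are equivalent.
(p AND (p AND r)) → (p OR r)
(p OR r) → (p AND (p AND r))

No, Converse is not equivalent to original (counterexample: p=0, r=1)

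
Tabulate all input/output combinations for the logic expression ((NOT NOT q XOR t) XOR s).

t | q | s | Output
------------------
0 | 0 | 0 | 0
0 | 0 | 1 | 1
0 | 1 | 0 | 1
0 | 1 | 1 | 0
1 | 0 | 0 | 1
1 | 0 | 1 | 0
1 | 1 | 0 | 0
1 | 1 | 1 | 1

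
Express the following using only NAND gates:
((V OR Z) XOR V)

((((V NAND V) NAND (Z NAND Z)) NAND (((V NAND V) NAND (Z NAND Z)) NAND V)) NAND (V NAND (((V NAND V) NAND (Z NAND Z)) NAND V)))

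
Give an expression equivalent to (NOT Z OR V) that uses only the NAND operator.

(((Z NAND Z) NAND (Z NAND Z)) NAND (V NAND V))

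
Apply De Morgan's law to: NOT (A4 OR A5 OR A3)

NOT A4 AND NOT A5 AND NOT A3
De Morgan's: NOT(OR of terms) = AND of negations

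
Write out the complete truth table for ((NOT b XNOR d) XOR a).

b | d | a | Output
------------------
0 | 0 | 0 | 0
0 | 0 | 1 | 1
0 | 1 | 0 | 1
0 | 1 | 1 | 0
1 | 0 | 0 | 1
1 | 0 | 1 | 0
1 | 1 | 0 | 0
1 | 1 | 1 | 1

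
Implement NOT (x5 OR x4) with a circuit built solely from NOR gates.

(((x5 NOR x4) NOR (x5 NOR x4)) NOR ((x5 NOR x4) NOR (x5 NOR x4)))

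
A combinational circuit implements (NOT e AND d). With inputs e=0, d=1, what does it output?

Substituting: (NOT 0 AND 1)
= 1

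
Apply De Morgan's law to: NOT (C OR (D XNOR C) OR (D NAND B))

NOT C AND NOT (D XNOR C) AND NOT (D NAND B)
De Morgan's: NOT(OR of terms) = AND of negations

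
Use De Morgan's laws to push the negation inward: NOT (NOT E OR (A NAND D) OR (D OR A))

E AND NOT (A NAND D) AND NOT (D OR A)
De Morgan's: NOT(OR of terms) = AND of negations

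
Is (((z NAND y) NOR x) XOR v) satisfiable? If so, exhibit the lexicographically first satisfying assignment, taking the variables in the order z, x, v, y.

z=0, x=0, v=1, y=0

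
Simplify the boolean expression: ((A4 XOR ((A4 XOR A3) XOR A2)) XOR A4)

By XOR self-cancellation ((E XOR v) XOR v = E):
= ((A4 XOR A3) XOR A2)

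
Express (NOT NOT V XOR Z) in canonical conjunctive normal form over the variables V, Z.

(V OR Z) AND (NOT V OR NOT Z)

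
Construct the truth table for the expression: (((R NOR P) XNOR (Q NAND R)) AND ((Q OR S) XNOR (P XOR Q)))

R | S | Q | P | Output
----------------------
0 | 0 | 0 | 0 | 1
0 | 0 | 0 | 1 | 0
0 | 0 | 1 | 0 | 1
0 | 0 | 1 | 1 | 0
0 | 1 | 0 | 0 | 0
0 | 1 | 0 | 1 | 0
0 | 1 | 1 | 0 | 1
0 | 1 | 1 | 1 | 0
1 | 0 | 0 | 0 | 0
1 | 0 | 0 | 1 | 0
1 | 0 | 1 | 0 | 1
1 | 0 | 1 | 1 | 0
1 | 1 | 0 | 0 | 0
1 | 1 | 0 | 1 | 0
1 | 1 | 1 | 0 | 1
1 | 1 | 1 | 1 | 0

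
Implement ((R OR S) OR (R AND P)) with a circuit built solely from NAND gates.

((((R NAND R) NAND (S NAND S)) NAND ((R NAND R) NAND (S NAND S))) NAND (((R NAND P) NAND (R NAND P)) NAND ((R NAND P) NAND (R NAND P))))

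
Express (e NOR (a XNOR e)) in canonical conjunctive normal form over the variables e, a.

(e OR a) AND (NOT e OR a) AND (NOT e OR NOT a)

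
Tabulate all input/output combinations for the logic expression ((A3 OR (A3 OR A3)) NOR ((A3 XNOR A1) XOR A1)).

A1 | A3 | Output
----------------
0 | 0 | 0
0 | 1 | 0
1 | 0 | 0
1 | 1 | 0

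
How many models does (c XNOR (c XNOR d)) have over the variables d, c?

Satisfying assignments: (1,0), (1,1)
Count: 2 out of 4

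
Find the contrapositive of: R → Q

Contrapositive: NOT Q → NOT R
Note: A statement and its contrapositive are logically equivalent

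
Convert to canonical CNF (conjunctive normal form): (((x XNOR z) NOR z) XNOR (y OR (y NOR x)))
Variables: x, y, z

(x OR y OR z) AND (x OR y OR NOT z) AND (x OR NOT y OR z) AND (x OR NOT y OR NOT z) AND (NOT x OR y OR z) AND (NOT x OR NOT y OR NOT z)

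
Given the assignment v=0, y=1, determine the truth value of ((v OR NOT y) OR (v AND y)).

Substituting: ((0 OR NOT 1) OR (0 AND 1))
= 0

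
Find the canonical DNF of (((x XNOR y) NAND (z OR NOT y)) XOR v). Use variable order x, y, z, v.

(NOT x AND NOT y AND NOT z AND v) OR (NOT x AND NOT y AND z AND v) OR (NOT x AND y AND NOT z AND NOT v) OR (NOT x AND y AND z AND NOT v) OR (x AND NOT y AND NOT z AND NOT v) OR (x AND NOT y AND z AND NOT v) OR (x AND y AND NOT z AND NOT v) OR (x AND y AND z AND v)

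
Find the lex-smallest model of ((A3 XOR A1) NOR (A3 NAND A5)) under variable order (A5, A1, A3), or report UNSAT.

A5=1, A1=1, A3=1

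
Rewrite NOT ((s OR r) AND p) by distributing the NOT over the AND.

NOT (s OR r) OR NOT p
De Morgan's: NOT(AND of terms) = OR of negations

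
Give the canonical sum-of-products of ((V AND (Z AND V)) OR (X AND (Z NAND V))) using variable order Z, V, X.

Σm(1, 3, 5, 6, 7) = (NOT Z AND NOT V AND X) OR (NOT Z AND V AND X) OR (Z AND NOT V AND X) OR (Z AND V AND NOT X) OR (Z AND V AND X)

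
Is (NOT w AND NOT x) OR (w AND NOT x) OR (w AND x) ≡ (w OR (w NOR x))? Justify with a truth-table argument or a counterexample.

Yes, they are equivalent — the two output columns agree on all 4 assignments:
w | x | Expression 1 | Expression 2
-----------------------------------
0 | 0 | 1 | 1
0 | 1 | 0 | 0
1 | 0 | 1 | 1
1 | 1 | 1 | 1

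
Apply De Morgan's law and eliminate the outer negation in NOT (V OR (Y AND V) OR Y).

NOT V AND NOT (Y AND V) AND NOT Y
De Morgan's: NOT(OR of terms) = AND of negations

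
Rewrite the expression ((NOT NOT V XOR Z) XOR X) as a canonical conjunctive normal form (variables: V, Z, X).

(V OR Z OR X) AND (V OR NOT Z OR NOT X) AND (NOT V OR Z OR NOT X) AND (NOT V OR NOT Z OR X)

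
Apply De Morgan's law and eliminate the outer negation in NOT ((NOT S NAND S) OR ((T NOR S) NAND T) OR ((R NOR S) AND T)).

NOT (NOT S NAND S) AND NOT ((T NOR S) NAND T) AND NOT ((R NOR S) AND T)
De Morgan's: NOT(OR of terms) = AND of negations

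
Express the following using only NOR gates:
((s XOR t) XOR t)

((((((((s NOR t) NOR (s NOR t)) NOR ((s NOR t) NOR (s NOR t))) NOR ((((s NOR s) NOR (t NOR t)) NOR ((s NOR s) NOR (t NOR t))) NOR (((s NOR s) NOR (t NOR t)) NOR ((s NOR s) NOR (t NOR t))))) NOR t) NOR (((((s NOR t) NOR (s NOR t)) NOR ((s NOR t) NOR (s NOR t))) NOR ((((s NOR s) NOR (t NOR t)) NOR ((s NOR s) NOR (t NOR t))) NOR (((s NOR s) NOR (t NOR t)) NOR ((s NOR s) NOR (t NOR t))))) NOR t)) NOR ((((((s NOR t) NOR (s NOR t)) NOR ((s NOR t) NOR (s NOR t))) NOR ((((s NOR s) NOR (t NOR t)) NOR ((s NOR s) NOR (t NOR t))) NOR (((s NOR s) NOR (t NOR t)) NOR ((s NOR s) NOR (t NOR t))))) NOR t) NOR (((((s NOR t) NOR (s NOR t)) NOR ((s NOR t) NOR (s NOR t))) NOR ((((s NOR s) NOR (t NOR t)) NOR ((s NOR s) NOR (t NOR t))) NOR (((s NOR s) NOR (t NOR t)) NOR ((s NOR s) NOR (t NOR t))))) NOR t))) NOR ((((((((s NOR t) NOR (s NOR t)) NOR ((s NOR t) NOR (s NOR t))) NOR ((((s NOR s) NOR (t NOR t)) NOR ((s NOR s) NOR (t NOR t))) NOR (((s NOR s) NOR (t NOR t)) NOR ((s NOR s) NOR (t NOR t))))) NOR ((((s NOR t) NOR (s NOR t)) NOR ((s NOR t) NOR (s NOR t))) NOR ((((s NOR s) NOR (t NOR t)) NOR ((s NOR s) NOR (t NOR t))) NOR (((s NOR s) NOR (t NOR t)) NOR ((s NOR s) NOR (t NOR t)))))) NOR (t NOR t)) NOR ((((((s NOR t) NOR (s NOR t)) NOR ((s NOR t) NOR (s NOR t))) NOR ((((s NOR s) NOR (t NOR t)) NOR ((s NOR s) NOR (t NOR t))) NOR (((s NOR s) NOR (t NOR t)) NOR ((s NOR s) NOR (t NOR t))))) NOR ((((s NOR t) NOR (s NOR t)) NOR ((s NOR t) NOR (s NOR t))) NOR ((((s NOR s) NOR (t NOR t)) NOR ((s NOR s) NOR (t NOR t))) NOR (((s NOR s) NOR (t NOR t)) NOR ((s NOR s) NOR (t NOR t)))))) NOR (t NOR t))) NOR (((((((s NOR t) NOR (s NOR t)) NOR ((s NOR t) NOR (s NOR t))) NOR ((((s NOR s) NOR (t NOR t)) NOR ((s NOR s) NOR (t NOR t))) NOR (((s NOR s) NOR (t NOR t)) NOR ((s NOR s) NOR (t NOR t))))) NOR ((((s NOR t) NOR (s NOR t)) NOR ((s NOR t) NOR (s NOR t))) NOR ((((s NOR s) NOR (t NOR t)) NOR ((s NOR s) NOR (t NOR t))) NOR (((s NOR s) NOR (t NOR t)) NOR ((s NOR s) NOR (t NOR t)))))) NOR (t NOR t)) NOR ((((((s NOR t) NOR (s NOR t)) NOR ((s NOR t) NOR (s NOR t))) NOR ((((s NOR s) NOR (t NOR t)) NOR ((s NOR s) NOR (t NOR t))) NOR (((s NOR s) NOR (t NOR t)) NOR ((s NOR s) NOR (t NOR t))))) NOR ((((s NOR t) NOR (s NOR t)) NOR ((s NOR t) NOR (s NOR t))) NOR ((((s NOR s) NOR (t NOR t)) NOR ((s NOR s) NOR (t NOR t))) NOR (((s NOR s) NOR (t NOR t)) NOR ((s NOR s) NOR (t NOR t)))))) NOR (t NOR t)))))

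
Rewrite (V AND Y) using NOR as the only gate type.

((V NOR V) NOR (Y NOR Y))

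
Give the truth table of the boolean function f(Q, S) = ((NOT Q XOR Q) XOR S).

Q | S | Output
--------------
0 | 0 | 1
0 | 1 | 0
1 | 0 | 1
1 | 1 | 0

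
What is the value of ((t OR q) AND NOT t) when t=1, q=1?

Substituting: ((1 OR 1) AND NOT 1)
= 0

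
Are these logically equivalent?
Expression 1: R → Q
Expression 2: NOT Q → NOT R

Yes, Contrapositive is always equivalent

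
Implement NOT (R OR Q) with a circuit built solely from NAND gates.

(((R NAND R) NAND (Q NAND Q)) NAND ((R NAND R) NAND (Q NAND Q)))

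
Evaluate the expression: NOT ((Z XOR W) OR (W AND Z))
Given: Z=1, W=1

Substituting: NOT ((1 XOR 1) OR (1 AND 1))
= 0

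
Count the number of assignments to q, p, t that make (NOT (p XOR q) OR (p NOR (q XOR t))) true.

Satisfying assignments: (0,0,0), (0,0,1), (1,0,1), (1,1,0), (1,1,1)
Count: 5 out of 8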